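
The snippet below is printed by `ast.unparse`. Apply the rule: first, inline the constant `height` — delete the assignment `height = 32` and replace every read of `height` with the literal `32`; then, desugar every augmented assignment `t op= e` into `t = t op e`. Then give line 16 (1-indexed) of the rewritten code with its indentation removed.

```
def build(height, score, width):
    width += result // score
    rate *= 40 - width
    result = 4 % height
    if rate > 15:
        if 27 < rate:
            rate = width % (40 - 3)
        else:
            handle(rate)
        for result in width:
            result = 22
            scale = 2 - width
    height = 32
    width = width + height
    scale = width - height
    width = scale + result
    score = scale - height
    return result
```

Transformed code:
def build(height, score, width):
    width = width + result // score
    rate = rate * (40 - width)
    result = 4 % 32
    if rate > 15:
        if 27 < rate:
            rate = width % (40 - 3)
        else:
            handle(rate)
        for result in width:
            result = 22
            scale = 2 - width
    width = width + 32
    scale = width - 32
    width = scale + result
    score = scale - 32
    return result

score = scale - 32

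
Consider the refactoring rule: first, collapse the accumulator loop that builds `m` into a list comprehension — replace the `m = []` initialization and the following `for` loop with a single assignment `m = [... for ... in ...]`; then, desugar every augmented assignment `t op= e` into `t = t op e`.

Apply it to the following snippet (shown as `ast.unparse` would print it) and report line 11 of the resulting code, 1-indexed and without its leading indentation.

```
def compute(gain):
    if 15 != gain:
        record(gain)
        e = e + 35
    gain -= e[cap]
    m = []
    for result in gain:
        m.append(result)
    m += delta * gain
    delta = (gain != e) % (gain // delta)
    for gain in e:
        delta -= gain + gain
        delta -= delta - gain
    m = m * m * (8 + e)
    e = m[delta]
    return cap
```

delta = delta - (delta - gain)

Transformed code:
def compute(gain):
    if 15 != gain:
        record(gain)
        e = e + 35
    gain = gain - e[cap]
    m = [result for result in gain]
    m = m + delta * gain
    delta = (gain != e) % (gain // delta)
    for gain in e:
        delta = delta - (gain + gain)
        delta = delta - (delta - gain)
    m = m * m * (8 + e)
    e = m[delta]
    return cap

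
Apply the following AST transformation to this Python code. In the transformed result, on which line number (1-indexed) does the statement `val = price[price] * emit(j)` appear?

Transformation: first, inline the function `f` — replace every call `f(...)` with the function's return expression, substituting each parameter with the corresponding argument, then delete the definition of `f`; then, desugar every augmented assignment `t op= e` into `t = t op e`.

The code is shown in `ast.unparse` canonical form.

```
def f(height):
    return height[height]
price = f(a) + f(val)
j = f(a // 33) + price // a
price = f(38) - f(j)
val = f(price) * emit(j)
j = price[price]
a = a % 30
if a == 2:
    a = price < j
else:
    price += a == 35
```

4

Transformed code:
price = a[a] + val[val]
j = (a // 33)[a // 33] + price // a
price = 38[38] - j[j]
val = price[price] * emit(j)
j = price[price]
a = a % 30
if a == 2:
    a = price < j
else:
    price = price + (a == 35)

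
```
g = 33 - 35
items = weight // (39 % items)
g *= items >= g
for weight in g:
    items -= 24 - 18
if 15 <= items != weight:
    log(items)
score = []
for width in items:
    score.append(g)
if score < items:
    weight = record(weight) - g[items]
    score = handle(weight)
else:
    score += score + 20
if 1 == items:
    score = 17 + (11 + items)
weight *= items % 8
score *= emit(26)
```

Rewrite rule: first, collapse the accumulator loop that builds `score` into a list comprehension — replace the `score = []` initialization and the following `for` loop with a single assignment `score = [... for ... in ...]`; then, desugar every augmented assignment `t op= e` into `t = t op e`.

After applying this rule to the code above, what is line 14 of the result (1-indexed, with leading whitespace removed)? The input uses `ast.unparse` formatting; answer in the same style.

if 1 == items:

Transformed code:
g = 33 - 35
items = weight // (39 % items)
g = g * (items >= g)
for weight in g:
    items = items - (24 - 18)
if 15 <= items != weight:
    log(items)
score = [g for width in items]
if score < items:
    weight = record(weight) - g[items]
    score = handle(weight)
else:
    score = score + (score + 20)
if 1 == items:
    score = 17 + (11 + items)
weight = weight * (items % 8)
score = score * emit(26)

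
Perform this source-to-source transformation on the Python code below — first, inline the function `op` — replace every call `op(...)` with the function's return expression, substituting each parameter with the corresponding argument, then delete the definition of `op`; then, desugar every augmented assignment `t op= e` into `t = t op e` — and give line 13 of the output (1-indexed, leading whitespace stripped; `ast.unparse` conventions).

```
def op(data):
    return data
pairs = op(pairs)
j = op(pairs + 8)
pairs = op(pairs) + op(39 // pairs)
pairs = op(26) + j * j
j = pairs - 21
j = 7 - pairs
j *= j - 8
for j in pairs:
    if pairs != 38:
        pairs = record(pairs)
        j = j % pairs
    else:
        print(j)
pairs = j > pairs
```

Transformed code:
pairs = pairs
j = pairs + 8
pairs = pairs + 39 // pairs
pairs = 26 + j * j
j = pairs - 21
j = 7 - pairs
j = j * (j - 8)
for j in pairs:
    if pairs != 38:
        pairs = record(pairs)
        j = j % pairs
    else:
        print(j)
pairs = j > pairs

print(j)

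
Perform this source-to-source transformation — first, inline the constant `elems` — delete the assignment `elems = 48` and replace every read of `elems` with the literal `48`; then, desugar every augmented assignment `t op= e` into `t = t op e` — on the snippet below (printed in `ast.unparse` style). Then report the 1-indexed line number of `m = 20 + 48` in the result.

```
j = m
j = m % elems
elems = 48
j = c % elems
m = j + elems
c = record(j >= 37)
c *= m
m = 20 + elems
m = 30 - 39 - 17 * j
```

7

Transformed code:
j = m
j = m % 48
j = c % 48
m = j + 48
c = record(j >= 37)
c = c * m
m = 20 + 48
m = 30 - 39 - 17 * j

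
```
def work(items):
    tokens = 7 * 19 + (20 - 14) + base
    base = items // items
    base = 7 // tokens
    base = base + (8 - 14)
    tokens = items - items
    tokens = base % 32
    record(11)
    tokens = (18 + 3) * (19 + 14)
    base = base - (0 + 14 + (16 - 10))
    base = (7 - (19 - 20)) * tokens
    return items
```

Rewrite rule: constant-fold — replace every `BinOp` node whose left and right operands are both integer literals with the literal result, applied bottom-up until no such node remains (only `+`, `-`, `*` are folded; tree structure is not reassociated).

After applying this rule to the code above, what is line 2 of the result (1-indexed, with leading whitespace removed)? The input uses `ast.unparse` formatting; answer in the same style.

tokens = 139 + base

Transformed code:
def work(items):
    tokens = 139 + base
    base = items // items
    base = 7 // tokens
    base = base + -6
    tokens = items - items
    tokens = base % 32
    record(11)
    tokens = 693
    base = base - 20
    base = 8 * tokens
    return items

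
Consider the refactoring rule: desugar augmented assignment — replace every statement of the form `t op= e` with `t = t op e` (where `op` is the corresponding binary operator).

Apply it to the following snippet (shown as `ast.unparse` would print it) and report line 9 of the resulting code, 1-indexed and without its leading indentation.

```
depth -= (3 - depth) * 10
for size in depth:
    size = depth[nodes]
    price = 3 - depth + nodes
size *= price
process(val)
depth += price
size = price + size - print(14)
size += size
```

size = size + size

Transformed code:
depth = depth - (3 - depth) * 10
for size in depth:
    size = depth[nodes]
    price = 3 - depth + nodes
size = size * price
process(val)
depth = depth + price
size = price + size - print(14)
size = size + size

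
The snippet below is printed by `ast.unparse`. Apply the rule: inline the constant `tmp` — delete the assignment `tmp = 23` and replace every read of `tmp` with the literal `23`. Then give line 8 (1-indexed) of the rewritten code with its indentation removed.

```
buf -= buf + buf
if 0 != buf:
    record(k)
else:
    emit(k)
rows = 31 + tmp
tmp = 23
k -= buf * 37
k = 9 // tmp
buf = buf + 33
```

Transformed code:
buf -= buf + buf
if 0 != buf:
    record(k)
else:
    emit(k)
rows = 31 + 23
k -= buf * 37
k = 9 // 23
buf = buf + 33

k = 9 // 23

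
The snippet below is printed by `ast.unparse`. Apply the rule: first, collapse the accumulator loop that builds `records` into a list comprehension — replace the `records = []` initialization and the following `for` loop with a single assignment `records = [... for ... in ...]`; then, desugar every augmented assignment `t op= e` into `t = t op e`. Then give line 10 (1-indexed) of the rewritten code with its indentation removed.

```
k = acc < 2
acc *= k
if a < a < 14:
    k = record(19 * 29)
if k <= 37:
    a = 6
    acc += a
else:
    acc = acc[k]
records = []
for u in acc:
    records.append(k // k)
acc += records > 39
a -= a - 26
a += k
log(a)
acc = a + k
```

records = [k // k for u in acc]

Transformed code:
k = acc < 2
acc = acc * k
if a < a < 14:
    k = record(19 * 29)
if k <= 37:
    a = 6
    acc = acc + a
else:
    acc = acc[k]
records = [k // k for u in acc]
acc = acc + (records > 39)
a = a - (a - 26)
a = a + k
log(a)
acc = a + k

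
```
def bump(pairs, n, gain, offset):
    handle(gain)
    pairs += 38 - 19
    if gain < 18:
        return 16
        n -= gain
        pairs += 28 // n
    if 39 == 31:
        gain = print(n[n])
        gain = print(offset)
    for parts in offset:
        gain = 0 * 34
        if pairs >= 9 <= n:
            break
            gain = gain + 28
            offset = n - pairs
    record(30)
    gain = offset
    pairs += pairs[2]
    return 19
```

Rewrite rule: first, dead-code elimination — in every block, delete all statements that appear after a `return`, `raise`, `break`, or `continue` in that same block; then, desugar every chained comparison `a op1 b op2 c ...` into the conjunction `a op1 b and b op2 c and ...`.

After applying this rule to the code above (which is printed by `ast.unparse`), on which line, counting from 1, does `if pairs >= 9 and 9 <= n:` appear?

Transformed code:
def bump(pairs, n, gain, offset):
    handle(gain)
    pairs += 38 - 19
    if gain < 18:
        return 16
    if 39 == 31:
        gain = print(n[n])
        gain = print(offset)
    for parts in offset:
        gain = 0 * 34
        if pairs >= 9 and 9 <= n:
            break
    record(30)
    gain = offset
    pairs += pairs[2]
    return 19

11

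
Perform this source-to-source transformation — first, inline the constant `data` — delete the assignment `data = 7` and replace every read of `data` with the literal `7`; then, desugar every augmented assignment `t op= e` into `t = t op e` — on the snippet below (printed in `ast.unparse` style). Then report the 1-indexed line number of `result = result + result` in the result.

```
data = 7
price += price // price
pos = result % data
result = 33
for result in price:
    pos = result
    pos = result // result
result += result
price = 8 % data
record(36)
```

Transformed code:
price = price + price // price
pos = result % 7
result = 33
for result in price:
    pos = result
    pos = result // result
result = result + result
price = 8 % 7
record(36)

7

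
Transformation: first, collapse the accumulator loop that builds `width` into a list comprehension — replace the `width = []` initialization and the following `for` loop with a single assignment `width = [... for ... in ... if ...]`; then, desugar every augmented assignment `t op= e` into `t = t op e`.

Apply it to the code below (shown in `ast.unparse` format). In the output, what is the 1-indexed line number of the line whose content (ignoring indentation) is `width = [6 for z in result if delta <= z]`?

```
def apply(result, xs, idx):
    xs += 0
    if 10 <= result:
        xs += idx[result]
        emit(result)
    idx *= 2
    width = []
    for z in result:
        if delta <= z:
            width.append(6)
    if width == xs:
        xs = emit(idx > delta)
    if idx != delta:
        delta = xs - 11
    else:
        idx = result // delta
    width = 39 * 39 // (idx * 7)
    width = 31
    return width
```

Transformed code:
def apply(result, xs, idx):
    xs = xs + 0
    if 10 <= result:
        xs = xs + idx[result]
        emit(result)
    idx = idx * 2
    width = [6 for z in result if delta <= z]
    if width == xs:
        xs = emit(idx > delta)
    if idx != delta:
        delta = xs - 11
    else:
        idx = result // delta
    width = 39 * 39 // (idx * 7)
    width = 31
    return width

7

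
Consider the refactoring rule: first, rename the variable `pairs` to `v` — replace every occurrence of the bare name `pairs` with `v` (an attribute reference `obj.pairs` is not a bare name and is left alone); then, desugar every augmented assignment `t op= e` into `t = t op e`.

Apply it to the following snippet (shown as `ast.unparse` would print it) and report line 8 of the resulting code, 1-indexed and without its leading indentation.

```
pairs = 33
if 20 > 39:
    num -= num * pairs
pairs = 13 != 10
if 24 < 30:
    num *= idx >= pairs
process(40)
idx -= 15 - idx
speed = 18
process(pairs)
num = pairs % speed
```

idx = idx - (15 - idx)

Transformed code:
v = 33
if 20 > 39:
    num = num - num * v
v = 13 != 10
if 24 < 30:
    num = num * (idx >= v)
process(40)
idx = idx - (15 - idx)
speed = 18
process(v)
num = v % speed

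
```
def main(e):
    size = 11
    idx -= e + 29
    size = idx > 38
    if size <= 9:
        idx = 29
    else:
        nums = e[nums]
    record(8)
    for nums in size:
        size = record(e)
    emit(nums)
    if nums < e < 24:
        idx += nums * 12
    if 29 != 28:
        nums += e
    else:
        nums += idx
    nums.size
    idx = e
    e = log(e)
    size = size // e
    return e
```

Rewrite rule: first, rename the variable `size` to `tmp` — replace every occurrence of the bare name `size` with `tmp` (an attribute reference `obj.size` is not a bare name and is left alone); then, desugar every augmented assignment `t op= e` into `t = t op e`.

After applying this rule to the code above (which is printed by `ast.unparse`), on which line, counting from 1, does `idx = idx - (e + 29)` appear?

3

Transformed code:
def main(e):
    tmp = 11
    idx = idx - (e + 29)
    tmp = idx > 38
    if tmp <= 9:
        idx = 29
    else:
        nums = e[nums]
    record(8)
    for nums in tmp:
        tmp = record(e)
    emit(nums)
    if nums < e < 24:
        idx = idx + nums * 12
    if 29 != 28:
        nums = nums + e
    else:
        nums = nums + idx
    nums.size
    idx = e
    e = log(e)
    tmp = tmp // e
    return e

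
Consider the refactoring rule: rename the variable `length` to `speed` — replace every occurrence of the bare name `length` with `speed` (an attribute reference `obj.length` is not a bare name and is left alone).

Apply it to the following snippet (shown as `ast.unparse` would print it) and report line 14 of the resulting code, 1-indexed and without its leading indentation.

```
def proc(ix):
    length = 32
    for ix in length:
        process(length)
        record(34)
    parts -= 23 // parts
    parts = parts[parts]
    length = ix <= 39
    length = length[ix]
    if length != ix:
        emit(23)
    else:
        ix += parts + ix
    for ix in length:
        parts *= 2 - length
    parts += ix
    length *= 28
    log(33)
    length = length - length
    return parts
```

Transformed code:
def proc(ix):
    speed = 32
    for ix in speed:
        process(speed)
        record(34)
    parts -= 23 // parts
    parts = parts[parts]
    speed = ix <= 39
    speed = speed[ix]
    if speed != ix:
        emit(23)
    else:
        ix += parts + ix
    for ix in speed:
        parts *= 2 - speed
    parts += ix
    speed *= 28
    log(33)
    speed = speed - speed
    return parts

for ix in speed:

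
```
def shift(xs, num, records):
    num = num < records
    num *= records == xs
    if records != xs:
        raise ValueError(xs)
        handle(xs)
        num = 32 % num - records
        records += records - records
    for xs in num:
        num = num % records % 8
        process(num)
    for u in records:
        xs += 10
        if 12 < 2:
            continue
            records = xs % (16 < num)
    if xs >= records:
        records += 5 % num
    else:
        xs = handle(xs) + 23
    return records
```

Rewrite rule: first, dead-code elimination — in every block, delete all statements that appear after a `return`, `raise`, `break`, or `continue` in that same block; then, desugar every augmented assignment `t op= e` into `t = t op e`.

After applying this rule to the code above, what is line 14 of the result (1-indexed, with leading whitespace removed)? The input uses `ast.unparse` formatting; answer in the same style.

records = records + 5 % num

Transformed code:
def shift(xs, num, records):
    num = num < records
    num = num * (records == xs)
    if records != xs:
        raise ValueError(xs)
    for xs in num:
        num = num % records % 8
        process(num)
    for u in records:
        xs = xs + 10
        if 12 < 2:
            continue
    if xs >= records:
        records = records + 5 % num
    else:
        xs = handle(xs) + 23
    return records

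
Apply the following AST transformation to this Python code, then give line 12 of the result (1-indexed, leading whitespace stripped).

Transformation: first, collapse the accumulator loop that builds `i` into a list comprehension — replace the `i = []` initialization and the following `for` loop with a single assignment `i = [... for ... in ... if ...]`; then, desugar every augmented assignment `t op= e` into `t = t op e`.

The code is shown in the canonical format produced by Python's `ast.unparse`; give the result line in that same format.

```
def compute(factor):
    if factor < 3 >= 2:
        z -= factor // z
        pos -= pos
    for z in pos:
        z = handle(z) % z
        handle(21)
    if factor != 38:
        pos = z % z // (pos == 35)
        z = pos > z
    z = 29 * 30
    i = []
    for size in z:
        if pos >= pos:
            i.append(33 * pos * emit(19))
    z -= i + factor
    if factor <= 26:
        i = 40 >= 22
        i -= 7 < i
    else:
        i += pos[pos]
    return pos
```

Transformed code:
def compute(factor):
    if factor < 3 >= 2:
        z = z - factor // z
        pos = pos - pos
    for z in pos:
        z = handle(z) % z
        handle(21)
    if factor != 38:
        pos = z % z // (pos == 35)
        z = pos > z
    z = 29 * 30
    i = [33 * pos * emit(19) for size in z if pos >= pos]
    z = z - (i + factor)
    if factor <= 26:
        i = 40 >= 22
        i = i - (7 < i)
    else:
        i = i + pos[pos]
    return pos

i = [33 * pos * emit(19) for size in z if pos >= pos]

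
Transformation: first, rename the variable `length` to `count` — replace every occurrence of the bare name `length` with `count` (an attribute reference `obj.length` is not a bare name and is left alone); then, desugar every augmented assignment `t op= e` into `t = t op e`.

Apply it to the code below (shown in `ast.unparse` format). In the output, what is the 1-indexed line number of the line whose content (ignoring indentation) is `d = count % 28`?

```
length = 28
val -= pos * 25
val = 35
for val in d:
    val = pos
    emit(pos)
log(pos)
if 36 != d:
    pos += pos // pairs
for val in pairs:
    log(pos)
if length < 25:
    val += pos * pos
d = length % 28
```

14

Transformed code:
count = 28
val = val - pos * 25
val = 35
for val in d:
    val = pos
    emit(pos)
log(pos)
if 36 != d:
    pos = pos + pos // pairs
for val in pairs:
    log(pos)
if count < 25:
    val = val + pos * pos
d = count % 28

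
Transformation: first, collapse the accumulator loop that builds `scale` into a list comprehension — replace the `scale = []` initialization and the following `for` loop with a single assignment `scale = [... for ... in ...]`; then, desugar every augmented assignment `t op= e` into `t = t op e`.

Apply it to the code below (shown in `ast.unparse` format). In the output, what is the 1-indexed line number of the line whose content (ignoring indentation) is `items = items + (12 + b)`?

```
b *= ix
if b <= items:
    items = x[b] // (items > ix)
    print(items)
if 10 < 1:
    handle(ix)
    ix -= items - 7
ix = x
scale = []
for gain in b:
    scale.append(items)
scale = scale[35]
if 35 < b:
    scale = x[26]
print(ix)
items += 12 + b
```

14

Transformed code:
b = b * ix
if b <= items:
    items = x[b] // (items > ix)
    print(items)
if 10 < 1:
    handle(ix)
    ix = ix - (items - 7)
ix = x
scale = [items for gain in b]
scale = scale[35]
if 35 < b:
    scale = x[26]
print(ix)
items = items + (12 + b)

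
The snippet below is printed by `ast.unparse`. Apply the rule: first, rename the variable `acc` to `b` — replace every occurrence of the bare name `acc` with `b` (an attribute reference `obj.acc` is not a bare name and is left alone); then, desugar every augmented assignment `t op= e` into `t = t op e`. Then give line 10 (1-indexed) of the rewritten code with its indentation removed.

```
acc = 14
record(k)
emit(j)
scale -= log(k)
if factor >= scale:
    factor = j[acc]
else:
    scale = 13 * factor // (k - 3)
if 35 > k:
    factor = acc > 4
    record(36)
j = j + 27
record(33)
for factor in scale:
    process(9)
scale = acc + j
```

factor = b > 4

Transformed code:
b = 14
record(k)
emit(j)
scale = scale - log(k)
if factor >= scale:
    factor = j[b]
else:
    scale = 13 * factor // (k - 3)
if 35 > k:
    factor = b > 4
    record(36)
j = j + 27
record(33)
for factor in scale:
    process(9)
scale = b + j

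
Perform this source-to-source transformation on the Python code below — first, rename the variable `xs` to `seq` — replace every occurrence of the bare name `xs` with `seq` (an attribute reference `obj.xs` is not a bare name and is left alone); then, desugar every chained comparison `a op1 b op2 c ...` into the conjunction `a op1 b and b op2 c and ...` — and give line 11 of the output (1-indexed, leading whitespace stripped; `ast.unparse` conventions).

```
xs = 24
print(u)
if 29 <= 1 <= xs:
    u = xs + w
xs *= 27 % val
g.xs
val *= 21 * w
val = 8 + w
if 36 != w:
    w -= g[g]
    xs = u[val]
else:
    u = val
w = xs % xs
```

Transformed code:
seq = 24
print(u)
if 29 <= 1 and 1 <= seq:
    u = seq + w
seq *= 27 % val
g.xs
val *= 21 * w
val = 8 + w
if 36 != w:
    w -= g[g]
    seq = u[val]
else:
    u = val
w = seq % seq

seq = u[val]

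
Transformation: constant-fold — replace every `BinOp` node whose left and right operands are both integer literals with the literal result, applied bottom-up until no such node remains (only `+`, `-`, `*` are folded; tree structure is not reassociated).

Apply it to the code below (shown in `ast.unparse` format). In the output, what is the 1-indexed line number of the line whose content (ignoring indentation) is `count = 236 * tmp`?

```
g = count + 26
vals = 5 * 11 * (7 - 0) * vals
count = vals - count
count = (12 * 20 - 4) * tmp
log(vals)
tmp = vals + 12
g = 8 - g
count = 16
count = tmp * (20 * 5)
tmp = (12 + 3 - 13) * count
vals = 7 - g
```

4

Transformed code:
g = count + 26
vals = 385 * vals
count = vals - count
count = 236 * tmp
log(vals)
tmp = vals + 12
g = 8 - g
count = 16
count = tmp * 100
tmp = 2 * count
vals = 7 - g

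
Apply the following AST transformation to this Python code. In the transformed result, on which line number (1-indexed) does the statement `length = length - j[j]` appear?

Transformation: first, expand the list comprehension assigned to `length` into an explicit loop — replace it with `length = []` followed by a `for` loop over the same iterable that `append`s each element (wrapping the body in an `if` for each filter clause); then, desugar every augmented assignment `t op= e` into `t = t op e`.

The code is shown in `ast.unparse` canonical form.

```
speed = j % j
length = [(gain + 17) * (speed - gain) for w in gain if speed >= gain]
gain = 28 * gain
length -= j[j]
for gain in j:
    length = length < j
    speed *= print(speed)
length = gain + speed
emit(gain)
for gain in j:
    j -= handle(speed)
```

7

Transformed code:
speed = j % j
length = []
for w in gain:
    if speed >= gain:
        length.append((gain + 17) * (speed - gain))
gain = 28 * gain
length = length - j[j]
for gain in j:
    length = length < j
    speed = speed * print(speed)
length = gain + speed
emit(gain)
for gain in j:
    j = j - handle(speed)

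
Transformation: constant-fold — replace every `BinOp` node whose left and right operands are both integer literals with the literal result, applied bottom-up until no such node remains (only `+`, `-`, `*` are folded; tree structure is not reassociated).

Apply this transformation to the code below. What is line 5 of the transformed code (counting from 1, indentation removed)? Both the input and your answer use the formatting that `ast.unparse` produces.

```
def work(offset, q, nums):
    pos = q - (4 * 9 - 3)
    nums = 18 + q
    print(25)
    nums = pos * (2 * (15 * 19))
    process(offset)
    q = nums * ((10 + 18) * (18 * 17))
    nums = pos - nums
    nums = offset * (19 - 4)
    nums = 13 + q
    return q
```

Transformed code:
def work(offset, q, nums):
    pos = q - 33
    nums = 18 + q
    print(25)
    nums = pos * 570
    process(offset)
    q = nums * 8568
    nums = pos - nums
    nums = offset * 15
    nums = 13 + q
    return q

nums = pos * 570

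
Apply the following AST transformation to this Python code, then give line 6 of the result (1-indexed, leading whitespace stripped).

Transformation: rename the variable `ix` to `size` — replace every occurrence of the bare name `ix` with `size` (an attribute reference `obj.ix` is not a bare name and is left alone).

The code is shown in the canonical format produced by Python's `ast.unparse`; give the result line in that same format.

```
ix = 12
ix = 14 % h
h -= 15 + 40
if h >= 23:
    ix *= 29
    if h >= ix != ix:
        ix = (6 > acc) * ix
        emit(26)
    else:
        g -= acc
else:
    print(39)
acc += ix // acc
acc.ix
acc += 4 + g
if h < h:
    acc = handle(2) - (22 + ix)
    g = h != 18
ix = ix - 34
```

if h >= size != size:

Transformed code:
size = 12
size = 14 % h
h -= 15 + 40
if h >= 23:
    size *= 29
    if h >= size != size:
        size = (6 > acc) * size
        emit(26)
    else:
        g -= acc
else:
    print(39)
acc += size // acc
acc.ix
acc += 4 + g
if h < h:
    acc = handle(2) - (22 + size)
    g = h != 18
size = size - 34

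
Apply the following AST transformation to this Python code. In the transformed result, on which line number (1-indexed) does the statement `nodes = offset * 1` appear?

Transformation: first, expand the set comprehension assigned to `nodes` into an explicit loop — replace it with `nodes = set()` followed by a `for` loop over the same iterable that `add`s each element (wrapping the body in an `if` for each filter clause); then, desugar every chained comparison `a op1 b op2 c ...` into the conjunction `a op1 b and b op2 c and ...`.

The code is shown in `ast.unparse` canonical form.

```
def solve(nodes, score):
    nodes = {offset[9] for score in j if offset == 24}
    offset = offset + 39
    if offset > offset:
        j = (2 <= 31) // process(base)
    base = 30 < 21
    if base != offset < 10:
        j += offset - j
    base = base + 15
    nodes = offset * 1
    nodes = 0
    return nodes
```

Transformed code:
def solve(nodes, score):
    nodes = set()
    for score in j:
        if offset == 24:
            nodes.add(offset[9])
    offset = offset + 39
    if offset > offset:
        j = (2 <= 31) // process(base)
    base = 30 < 21
    if base != offset and offset < 10:
        j += offset - j
    base = base + 15
    nodes = offset * 1
    nodes = 0
    return nodes

13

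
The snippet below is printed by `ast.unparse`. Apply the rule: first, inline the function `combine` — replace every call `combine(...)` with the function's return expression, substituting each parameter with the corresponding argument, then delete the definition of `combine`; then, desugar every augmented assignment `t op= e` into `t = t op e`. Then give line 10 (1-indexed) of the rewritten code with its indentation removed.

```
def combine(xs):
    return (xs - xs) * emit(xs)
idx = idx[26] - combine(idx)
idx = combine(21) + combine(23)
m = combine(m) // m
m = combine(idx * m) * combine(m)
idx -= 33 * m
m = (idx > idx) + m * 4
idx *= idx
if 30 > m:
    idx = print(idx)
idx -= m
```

idx = idx - m

Transformed code:
idx = idx[26] - (idx - idx) * emit(idx)
idx = (21 - 21) * emit(21) + (23 - 23) * emit(23)
m = (m - m) * emit(m) // m
m = (idx * m - idx * m) * emit(idx * m) * ((m - m) * emit(m))
idx = idx - 33 * m
m = (idx > idx) + m * 4
idx = idx * idx
if 30 > m:
    idx = print(idx)
idx = idx - m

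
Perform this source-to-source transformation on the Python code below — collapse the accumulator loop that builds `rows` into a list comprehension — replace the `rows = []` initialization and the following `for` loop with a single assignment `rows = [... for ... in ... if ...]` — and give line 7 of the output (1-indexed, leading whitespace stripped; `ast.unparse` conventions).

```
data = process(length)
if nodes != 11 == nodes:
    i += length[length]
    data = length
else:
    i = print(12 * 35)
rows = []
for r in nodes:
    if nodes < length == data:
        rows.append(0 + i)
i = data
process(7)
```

Transformed code:
data = process(length)
if nodes != 11 == nodes:
    i += length[length]
    data = length
else:
    i = print(12 * 35)
rows = [0 + i for r in nodes if nodes < length == data]
i = data
process(7)

rows = [0 + i for r in nodes if nodes < length == data]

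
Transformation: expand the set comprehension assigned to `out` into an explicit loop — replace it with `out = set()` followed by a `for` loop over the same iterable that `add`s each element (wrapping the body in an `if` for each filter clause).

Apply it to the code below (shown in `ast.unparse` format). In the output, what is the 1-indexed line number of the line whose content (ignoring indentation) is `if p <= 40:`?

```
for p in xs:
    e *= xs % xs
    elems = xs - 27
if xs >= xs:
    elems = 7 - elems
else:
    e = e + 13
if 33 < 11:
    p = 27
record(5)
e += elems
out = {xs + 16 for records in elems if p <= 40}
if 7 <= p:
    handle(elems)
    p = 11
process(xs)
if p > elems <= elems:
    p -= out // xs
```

Transformed code:
for p in xs:
    e *= xs % xs
    elems = xs - 27
if xs >= xs:
    elems = 7 - elems
else:
    e = e + 13
if 33 < 11:
    p = 27
record(5)
e += elems
out = set()
for records in elems:
    if p <= 40:
        out.add(xs + 16)
if 7 <= p:
    handle(elems)
    p = 11
process(xs)
if p > elems <= elems:
    p -= out // xs

14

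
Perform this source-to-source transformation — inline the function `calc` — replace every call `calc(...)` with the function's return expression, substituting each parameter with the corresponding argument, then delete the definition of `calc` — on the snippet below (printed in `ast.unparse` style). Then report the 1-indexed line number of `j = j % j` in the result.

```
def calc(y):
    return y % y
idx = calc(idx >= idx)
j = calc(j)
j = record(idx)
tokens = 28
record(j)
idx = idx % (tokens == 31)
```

2

Transformed code:
idx = (idx >= idx) % (idx >= idx)
j = j % j
j = record(idx)
tokens = 28
record(j)
idx = idx % (tokens == 31)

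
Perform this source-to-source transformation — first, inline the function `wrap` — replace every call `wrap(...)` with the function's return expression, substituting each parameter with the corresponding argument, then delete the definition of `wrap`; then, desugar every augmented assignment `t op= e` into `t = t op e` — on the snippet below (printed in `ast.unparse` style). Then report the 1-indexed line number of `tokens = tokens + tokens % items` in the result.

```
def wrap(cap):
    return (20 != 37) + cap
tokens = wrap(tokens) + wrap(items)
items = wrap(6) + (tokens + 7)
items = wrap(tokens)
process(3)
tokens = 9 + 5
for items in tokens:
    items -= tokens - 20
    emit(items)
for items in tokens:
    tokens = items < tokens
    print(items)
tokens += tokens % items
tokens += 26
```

Transformed code:
tokens = (20 != 37) + tokens + ((20 != 37) + items)
items = (20 != 37) + 6 + (tokens + 7)
items = (20 != 37) + tokens
process(3)
tokens = 9 + 5
for items in tokens:
    items = items - (tokens - 20)
    emit(items)
for items in tokens:
    tokens = items < tokens
    print(items)
tokens = tokens + tokens % items
tokens = tokens + 26

12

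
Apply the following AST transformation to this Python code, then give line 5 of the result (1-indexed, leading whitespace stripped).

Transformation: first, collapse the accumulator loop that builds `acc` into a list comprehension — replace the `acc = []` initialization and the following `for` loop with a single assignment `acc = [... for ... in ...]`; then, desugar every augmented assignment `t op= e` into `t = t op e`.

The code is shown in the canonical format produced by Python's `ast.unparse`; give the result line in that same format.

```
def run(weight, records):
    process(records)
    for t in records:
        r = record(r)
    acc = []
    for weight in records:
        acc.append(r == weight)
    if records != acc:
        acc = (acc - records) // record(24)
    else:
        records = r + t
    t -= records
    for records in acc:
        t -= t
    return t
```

acc = [r == weight for weight in records]

Transformed code:
def run(weight, records):
    process(records)
    for t in records:
        r = record(r)
    acc = [r == weight for weight in records]
    if records != acc:
        acc = (acc - records) // record(24)
    else:
        records = r + t
    t = t - records
    for records in acc:
        t = t - t
    return t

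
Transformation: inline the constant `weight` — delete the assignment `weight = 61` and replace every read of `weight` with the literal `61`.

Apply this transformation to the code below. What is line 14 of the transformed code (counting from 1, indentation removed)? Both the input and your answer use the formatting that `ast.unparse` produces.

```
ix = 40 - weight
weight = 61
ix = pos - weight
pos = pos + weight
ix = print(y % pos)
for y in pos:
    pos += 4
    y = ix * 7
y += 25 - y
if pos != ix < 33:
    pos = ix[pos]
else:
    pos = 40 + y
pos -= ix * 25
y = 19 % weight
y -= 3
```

Transformed code:
ix = 40 - 61
ix = pos - 61
pos = pos + 61
ix = print(y % pos)
for y in pos:
    pos += 4
    y = ix * 7
y += 25 - y
if pos != ix < 33:
    pos = ix[pos]
else:
    pos = 40 + y
pos -= ix * 25
y = 19 % 61
y -= 3

y = 19 % 61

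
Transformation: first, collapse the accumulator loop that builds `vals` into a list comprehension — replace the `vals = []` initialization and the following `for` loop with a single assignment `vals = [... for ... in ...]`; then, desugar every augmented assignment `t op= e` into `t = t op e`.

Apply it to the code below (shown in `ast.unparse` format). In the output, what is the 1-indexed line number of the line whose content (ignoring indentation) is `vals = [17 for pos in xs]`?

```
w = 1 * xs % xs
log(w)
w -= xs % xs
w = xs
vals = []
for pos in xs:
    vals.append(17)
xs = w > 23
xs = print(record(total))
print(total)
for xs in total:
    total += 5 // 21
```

5

Transformed code:
w = 1 * xs % xs
log(w)
w = w - xs % xs
w = xs
vals = [17 for pos in xs]
xs = w > 23
xs = print(record(total))
print(total)
for xs in total:
    total = total + 5 // 21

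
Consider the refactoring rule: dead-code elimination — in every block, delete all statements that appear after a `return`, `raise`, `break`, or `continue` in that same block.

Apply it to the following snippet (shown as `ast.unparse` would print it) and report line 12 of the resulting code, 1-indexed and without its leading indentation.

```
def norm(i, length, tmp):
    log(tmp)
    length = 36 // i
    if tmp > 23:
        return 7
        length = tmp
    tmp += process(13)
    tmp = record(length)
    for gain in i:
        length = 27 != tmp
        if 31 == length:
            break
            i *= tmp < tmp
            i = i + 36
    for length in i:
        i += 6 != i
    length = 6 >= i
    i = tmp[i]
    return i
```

Transformed code:
def norm(i, length, tmp):
    log(tmp)
    length = 36 // i
    if tmp > 23:
        return 7
    tmp += process(13)
    tmp = record(length)
    for gain in i:
        length = 27 != tmp
        if 31 == length:
            break
    for length in i:
        i += 6 != i
    length = 6 >= i
    i = tmp[i]
    return i

for length in i:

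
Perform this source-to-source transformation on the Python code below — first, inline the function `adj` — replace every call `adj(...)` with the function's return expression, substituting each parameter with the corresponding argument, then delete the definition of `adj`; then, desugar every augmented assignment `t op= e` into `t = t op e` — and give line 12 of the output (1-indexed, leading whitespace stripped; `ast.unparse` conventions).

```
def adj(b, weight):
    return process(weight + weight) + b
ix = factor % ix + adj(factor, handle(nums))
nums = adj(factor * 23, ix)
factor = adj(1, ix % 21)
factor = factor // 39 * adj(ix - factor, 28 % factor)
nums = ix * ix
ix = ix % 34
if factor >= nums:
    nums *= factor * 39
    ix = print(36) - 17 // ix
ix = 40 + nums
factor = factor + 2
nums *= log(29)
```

nums = nums * log(29)

Transformed code:
ix = factor % ix + (process(handle(nums) + handle(nums)) + factor)
nums = process(ix + ix) + factor * 23
factor = process(ix % 21 + ix % 21) + 1
factor = factor // 39 * (process(28 % factor + 28 % factor) + (ix - factor))
nums = ix * ix
ix = ix % 34
if factor >= nums:
    nums = nums * (factor * 39)
    ix = print(36) - 17 // ix
ix = 40 + nums
factor = factor + 2
nums = nums * log(29)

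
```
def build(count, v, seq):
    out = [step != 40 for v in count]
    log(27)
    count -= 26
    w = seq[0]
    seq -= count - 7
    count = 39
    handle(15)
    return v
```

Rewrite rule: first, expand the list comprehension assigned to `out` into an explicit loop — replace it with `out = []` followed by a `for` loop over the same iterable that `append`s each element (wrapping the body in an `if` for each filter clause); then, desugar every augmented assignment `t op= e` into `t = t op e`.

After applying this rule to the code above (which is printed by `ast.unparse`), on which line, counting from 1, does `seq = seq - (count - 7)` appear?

8

Transformed code:
def build(count, v, seq):
    out = []
    for v in count:
        out.append(step != 40)
    log(27)
    count = count - 26
    w = seq[0]
    seq = seq - (count - 7)
    count = 39
    handle(15)
    return v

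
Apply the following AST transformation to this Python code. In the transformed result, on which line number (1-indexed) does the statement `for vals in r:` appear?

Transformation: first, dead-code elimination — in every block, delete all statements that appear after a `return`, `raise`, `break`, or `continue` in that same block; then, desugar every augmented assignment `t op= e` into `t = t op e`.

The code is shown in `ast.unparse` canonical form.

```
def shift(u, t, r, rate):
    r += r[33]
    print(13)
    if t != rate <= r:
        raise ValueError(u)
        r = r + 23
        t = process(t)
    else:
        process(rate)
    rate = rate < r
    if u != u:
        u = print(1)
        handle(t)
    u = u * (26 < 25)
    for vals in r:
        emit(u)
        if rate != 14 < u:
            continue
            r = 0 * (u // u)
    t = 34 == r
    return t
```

Transformed code:
def shift(u, t, r, rate):
    r = r + r[33]
    print(13)
    if t != rate <= r:
        raise ValueError(u)
    else:
        process(rate)
    rate = rate < r
    if u != u:
        u = print(1)
        handle(t)
    u = u * (26 < 25)
    for vals in r:
        emit(u)
        if rate != 14 < u:
            continue
    t = 34 == r
    return t

13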